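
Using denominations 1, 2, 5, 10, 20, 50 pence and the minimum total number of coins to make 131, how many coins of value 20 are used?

Use the largest denomination that fits, subtract, and repeat.
131 − 2×50→31 − 1×20→11 − 1×10→1 − 1×1→0
Count of 20: 1

1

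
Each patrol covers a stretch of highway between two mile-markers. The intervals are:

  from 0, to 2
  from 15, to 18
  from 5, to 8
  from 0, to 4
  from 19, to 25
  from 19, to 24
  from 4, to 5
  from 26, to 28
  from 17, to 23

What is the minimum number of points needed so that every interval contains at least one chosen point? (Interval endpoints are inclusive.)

5

By right end: [0,2]  [0,4]  [4,5]  [5,8]  [15,18]  [17,23]  [19,24]  [19,25]  [26,28]
[0,2] uncovered → point at 2; [4,5] uncovered → point at 5; [15,18] uncovered → point at 18; [19,24] uncovered → point at 24; [26,28] uncovered → point at 28.
Points: 2, 5, 18, 24, 28 (5 total).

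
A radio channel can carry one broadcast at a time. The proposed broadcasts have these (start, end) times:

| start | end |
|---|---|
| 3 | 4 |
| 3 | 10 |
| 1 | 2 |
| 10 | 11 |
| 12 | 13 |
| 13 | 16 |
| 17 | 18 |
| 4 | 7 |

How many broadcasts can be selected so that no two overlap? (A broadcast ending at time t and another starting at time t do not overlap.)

7

Sorted by end: (1,2)  (3,4)  (4,7)  (3,10)  (10,11)  (12,13)  (13,16)  (17,18)
take (1,2); take (3,4); take (4,7); take (10,11); take (12,13); take (13,16); take (17,18).
Selected 7 broadcasts.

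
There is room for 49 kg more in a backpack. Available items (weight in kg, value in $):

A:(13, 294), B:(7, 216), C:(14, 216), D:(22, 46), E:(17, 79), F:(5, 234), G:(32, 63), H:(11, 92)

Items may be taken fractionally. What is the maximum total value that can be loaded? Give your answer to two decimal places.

Order: F (234/5=46.80) > B (216/7=30.86) > A (294/13=22.62) > C (216/14=15.43) > H (92/11=8.36) > E (79/17=4.65) > D (46/22=2.09) > G (63/32=1.97)
Fill: take F (5 @ 234) → take B (7 @ 216) → take A (13 @ 294) → take C (14 @ 216) → take 10/11 of H → 83.64; 49/49 used.
Total value = 1043.64

1043.64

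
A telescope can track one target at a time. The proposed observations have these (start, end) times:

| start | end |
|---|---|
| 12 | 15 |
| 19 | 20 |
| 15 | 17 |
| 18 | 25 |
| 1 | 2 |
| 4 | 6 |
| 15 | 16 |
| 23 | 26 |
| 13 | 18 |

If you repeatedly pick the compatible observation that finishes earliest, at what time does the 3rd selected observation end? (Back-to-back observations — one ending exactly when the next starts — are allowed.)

15

By end time: (1,2), (4,6), (12,15), (15,16), (15,17), (13,18), (19,20), (18,25), (23,26).
Pick (1,2); next start ≥ 2 → (4,6); next start ≥ 6 → (12,15); next start ≥ 15 → (15,16); next start ≥ 16 → (19,20); next start ≥ 20 → (23,26).
Selected: (1,2) (4,6) (12,15) (15,16) (19,20) (23,26)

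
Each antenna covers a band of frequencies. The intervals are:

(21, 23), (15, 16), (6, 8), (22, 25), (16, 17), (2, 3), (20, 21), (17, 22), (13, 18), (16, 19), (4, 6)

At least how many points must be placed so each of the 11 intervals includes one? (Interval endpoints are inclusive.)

5

Process intervals by earliest right end; each time one isn't hit yet, stab at its right endpoint.
Sorted: [2,3] [4,6] [6,8] [15,16] [16,17] [13,18] [16,19] [20,21] [17,22] [21,23] [22,25]
{[2,3]} hit by 3; {[4,6],[6,8]} hit by 6; {[15,16],[16,17],[13,18],[16,19]} hit by 16; {[20,21],[17,22],[21,23]} hit by 21; {[22,25]} hit by 25.
Points: 3, 6, 16, 21, 25 (5 total).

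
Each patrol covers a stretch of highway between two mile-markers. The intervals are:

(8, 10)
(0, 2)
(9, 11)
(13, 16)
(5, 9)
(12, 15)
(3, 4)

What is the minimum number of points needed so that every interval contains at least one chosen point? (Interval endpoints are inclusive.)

Sort by right endpoint; whenever an interval is uncovered, place a point at its right end.
By right end: [0,2]  [3,4]  [5,9]  [8,10]  [9,11]  [12,15]  [13,16]
[0,2] uncovered → point at 2; [3,4] uncovered → point at 4; [5,9] uncovered → point at 9; [12,15] uncovered → point at 15.
Points: 2, 4, 9, 15 (4 total).

4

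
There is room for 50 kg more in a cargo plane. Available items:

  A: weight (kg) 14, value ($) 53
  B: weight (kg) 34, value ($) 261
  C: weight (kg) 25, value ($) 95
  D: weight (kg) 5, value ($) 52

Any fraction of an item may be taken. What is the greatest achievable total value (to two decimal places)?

354.80

Sort by value per unit weight and fill in that order.
Ratios (sorted): D 10.40, B 7.68, C 3.80, A 3.79
take D (5 @ 52); take B (34 @ 261); take 11/25 of C → 41.80. Capacity used 50/50.
Total value = 354.80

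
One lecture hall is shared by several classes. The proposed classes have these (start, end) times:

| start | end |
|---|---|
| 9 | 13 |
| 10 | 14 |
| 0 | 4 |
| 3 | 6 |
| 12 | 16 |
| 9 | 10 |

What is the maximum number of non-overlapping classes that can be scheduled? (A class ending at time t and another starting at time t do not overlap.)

By end time: (0,4), (3,6), (9,10), (9,13), (10,14), (12,16).
Pick (0,4); next start ≥ 4 → (9,10); next start ≥ 10 → (10,14).
Selected 3 classes.

3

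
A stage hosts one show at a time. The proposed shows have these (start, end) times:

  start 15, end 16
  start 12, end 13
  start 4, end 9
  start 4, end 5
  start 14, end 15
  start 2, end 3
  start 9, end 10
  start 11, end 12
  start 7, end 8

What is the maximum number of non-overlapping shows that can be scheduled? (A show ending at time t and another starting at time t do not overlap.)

8

Greedy by earliest finish: after sorting by end time, pick each interval compatible with the last pick.
Sorted by end: (2,3)  (4,5)  (7,8)  (4,9)  (9,10)  (11,12)  (12,13)  (14,15)  (15,16)
take (2,3); take (4,5); take (7,8); skip (4,9); take (9,10); take (11,12); take (12,13); take (14,15); take (15,16).
Selected 8 shows.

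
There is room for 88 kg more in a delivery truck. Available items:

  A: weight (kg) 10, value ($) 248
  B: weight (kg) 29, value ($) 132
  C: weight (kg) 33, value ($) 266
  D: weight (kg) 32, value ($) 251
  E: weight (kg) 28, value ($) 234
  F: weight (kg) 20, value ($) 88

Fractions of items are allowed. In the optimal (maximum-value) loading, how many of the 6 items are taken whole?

3

Greedy by value/weight ratio, highest first.
Ratios (sorted): A 24.80, E 8.36, C 8.06, D 7.84, B 4.55, F 4.40
take A (10 @ 248); take E (28 @ 234); take C (33 @ 266); take 17/32 of D → 133.34. Capacity used 88/88.
3 item(s) taken whole; one partial (take 17/32 of D).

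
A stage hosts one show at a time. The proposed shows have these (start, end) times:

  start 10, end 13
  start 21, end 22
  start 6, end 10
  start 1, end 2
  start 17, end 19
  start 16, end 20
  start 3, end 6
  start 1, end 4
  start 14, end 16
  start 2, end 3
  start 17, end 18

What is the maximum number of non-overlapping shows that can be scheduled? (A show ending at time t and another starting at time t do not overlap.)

Sort by end time and greedily take each interval whose start is ≥ the last chosen end.
By end time: (1,2), (2,3), (1,4), (3,6), (6,10), (10,13), (14,16), (17,18), (17,19), (16,20), (21,22).
Pick (1,2); next start ≥ 2 → (2,3); next start ≥ 3 → (3,6); next start ≥ 6 → (6,10); next start ≥ 10 → (10,13); next start ≥ 13 → (14,16); next start ≥ 16 → (17,18); next start ≥ 18 → (21,22).
Selected 8 shows.

8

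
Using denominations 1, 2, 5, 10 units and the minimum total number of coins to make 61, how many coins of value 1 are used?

61 = 6×10 + 1×1
Count of 1: 1

1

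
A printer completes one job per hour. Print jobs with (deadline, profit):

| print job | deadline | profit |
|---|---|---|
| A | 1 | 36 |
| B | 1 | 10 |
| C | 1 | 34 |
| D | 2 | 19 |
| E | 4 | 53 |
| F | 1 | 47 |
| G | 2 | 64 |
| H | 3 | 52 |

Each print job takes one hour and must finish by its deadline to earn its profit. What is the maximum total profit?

By profit: G(d2,64), E(d4,53), H(d3,52), F(d1,47), A(d1,36), C(d1,34), D(d2,19), B(d1,10)
G→slot 2; E→slot 4; H→slot 3; F→slot 1; A skipped; C skipped; D skipped; B skipped.
Profit = 47 + 64 + 52 + 53 = 216

216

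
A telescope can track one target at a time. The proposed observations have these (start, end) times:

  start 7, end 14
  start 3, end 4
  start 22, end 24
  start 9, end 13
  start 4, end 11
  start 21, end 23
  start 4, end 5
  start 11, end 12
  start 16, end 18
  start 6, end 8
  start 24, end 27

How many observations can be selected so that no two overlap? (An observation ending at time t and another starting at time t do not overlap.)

7

Greedy by earliest finish: after sorting by end time, pick each interval compatible with the last pick.
Sorted by end: (3,4)  (4,5)  (6,8)  (4,11)  (11,12)  (9,13)  (7,14)  (16,18)  (21,23)  (22,24)  (24,27)
take (3,4); take (4,5); take (6,8); take (11,12); take (16,18); take (21,23); take (24,27).
Selected 7 observations.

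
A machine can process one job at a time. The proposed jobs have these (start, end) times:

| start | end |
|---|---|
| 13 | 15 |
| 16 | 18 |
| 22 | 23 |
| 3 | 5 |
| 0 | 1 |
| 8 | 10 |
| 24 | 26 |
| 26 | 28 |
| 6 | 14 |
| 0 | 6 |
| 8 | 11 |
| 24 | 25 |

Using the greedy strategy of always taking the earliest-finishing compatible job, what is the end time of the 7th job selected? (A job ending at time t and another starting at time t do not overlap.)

25

By end time: (0,1), (3,5), (0,6), (8,10), (8,11), (6,14), (13,15), (16,18), (22,23), (24,25), (24,26), (26,28).
Pick (0,1); next start ≥ 1 → (3,5); next start ≥ 5 → (8,10); next start ≥ 10 → (13,15); next start ≥ 15 → (16,18); next start ≥ 18 → (22,23); next start ≥ 23 → (24,25); next start ≥ 25 → (26,28).
Selected: (0,1) (3,5) (8,10) (13,15) (16,18) (22,23) (24,25) (26,28)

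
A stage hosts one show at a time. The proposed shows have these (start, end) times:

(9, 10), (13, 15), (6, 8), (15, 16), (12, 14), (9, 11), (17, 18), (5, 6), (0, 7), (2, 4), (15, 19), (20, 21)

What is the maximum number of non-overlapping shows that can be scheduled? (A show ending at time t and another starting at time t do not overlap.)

Sort by end time and greedily take each interval whose start is ≥ the last chosen end.
Sorted by end: (2,4)  (5,6)  (0,7)  (6,8)  (9,10)  (9,11)  (12,14)  (13,15)  (15,16)  (17,18)  (15,19)  (20,21)
take (2,4); take (5,6); take (6,8); take (9,10); skip (9,11); take (12,14); take (15,16); take (17,18); take (20,21).
Selected 8 shows.

8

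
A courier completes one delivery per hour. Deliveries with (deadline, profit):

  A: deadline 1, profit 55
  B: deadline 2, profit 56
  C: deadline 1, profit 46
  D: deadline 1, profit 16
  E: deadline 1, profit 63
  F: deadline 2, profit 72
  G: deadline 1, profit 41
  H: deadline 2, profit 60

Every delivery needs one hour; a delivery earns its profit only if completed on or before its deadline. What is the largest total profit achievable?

135

Take jobs in profit order; each goes to the latest open slot no later than its deadline.
By profit: F(d2,72), E(d1,63), H(d2,60), B(d2,56), A(d1,55), C(d1,46), G(d1,41), D(d1,16)
F→slot 2; E→slot 1; H skipped; B skipped; A skipped; C skipped; G skipped; D skipped.
Profit = 63 + 72 = 135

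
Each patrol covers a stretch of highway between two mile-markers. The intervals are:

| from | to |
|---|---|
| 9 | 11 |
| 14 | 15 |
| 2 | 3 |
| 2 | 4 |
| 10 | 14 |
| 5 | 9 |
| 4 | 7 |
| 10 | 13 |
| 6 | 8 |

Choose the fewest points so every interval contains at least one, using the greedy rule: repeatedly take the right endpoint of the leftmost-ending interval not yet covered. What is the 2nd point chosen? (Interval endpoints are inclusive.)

By right end: [2,3]  [2,4]  [4,7]  [6,8]  [5,9]  [9,11]  [10,13]  [10,14]  [14,15]
[2,3] uncovered → point at 3; [4,7] uncovered → point at 7; [9,11] uncovered → point at 11; [14,15] uncovered → point at 15.
Points: 3, 7, 11, 15 (4 total).

7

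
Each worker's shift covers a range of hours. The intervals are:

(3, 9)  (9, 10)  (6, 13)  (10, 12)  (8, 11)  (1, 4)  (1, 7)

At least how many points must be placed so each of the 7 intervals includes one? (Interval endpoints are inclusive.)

Sorted: [1,4] [1,7] [3,9] [9,10] [8,11] [10,12] [6,13]
{[1,4],[1,7],[3,9]} hit by 4; {[9,10],[8,11],[10,12],[6,13]} hit by 10.
Points: 4, 10 (2 total).

2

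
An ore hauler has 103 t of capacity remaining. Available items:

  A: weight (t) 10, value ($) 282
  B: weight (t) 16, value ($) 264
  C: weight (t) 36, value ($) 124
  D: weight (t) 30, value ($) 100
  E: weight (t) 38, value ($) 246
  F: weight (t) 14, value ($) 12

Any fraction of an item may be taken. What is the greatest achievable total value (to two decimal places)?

926.00

Order: A (282/10=28.20) > B (264/16=16.50) > E (246/38=6.47) > C (124/36=3.44) > D (100/30=3.33) > F (12/14=0.86)
Fill: take A (10 @ 282) → take B (16 @ 264) → take E (38 @ 246) → take C (36 @ 124) → take 3/30 of D → 10.00; 103/103 used.
Total value = 926.00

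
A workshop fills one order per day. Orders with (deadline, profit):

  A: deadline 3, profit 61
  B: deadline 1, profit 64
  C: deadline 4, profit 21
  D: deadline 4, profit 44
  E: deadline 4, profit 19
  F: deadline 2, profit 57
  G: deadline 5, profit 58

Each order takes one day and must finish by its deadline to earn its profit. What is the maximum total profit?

284

Sort by profit descending; place each in the latest free slot ≤ its deadline.
By profit: B(d1,64), A(d3,61), G(d5,58), F(d2,57), D(d4,44), C(d4,21), E(d4,19)
B→slot 1; A→slot 3; G→slot 5; F→slot 2; D→slot 4; C skipped; E skipped.
Profit = 64 + 57 + 61 + 44 + 58 = 284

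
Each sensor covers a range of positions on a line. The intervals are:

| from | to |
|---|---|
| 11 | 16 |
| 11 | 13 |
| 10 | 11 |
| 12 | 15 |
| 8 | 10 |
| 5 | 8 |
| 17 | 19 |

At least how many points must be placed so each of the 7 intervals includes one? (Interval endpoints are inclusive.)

Sorted: [5,8] [8,10] [10,11] [11,13] [12,15] [11,16] [17,19]
{[5,8],[8,10]} hit by 8; {[10,11],[11,13]} hit by 11; {[12,15],[11,16]} hit by 15; {[17,19]} hit by 19.
Points: 8, 11, 15, 19 (4 total).

4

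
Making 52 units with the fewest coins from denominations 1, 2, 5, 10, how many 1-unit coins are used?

52 = 5×10 + 1×2
Count of 1: 0

0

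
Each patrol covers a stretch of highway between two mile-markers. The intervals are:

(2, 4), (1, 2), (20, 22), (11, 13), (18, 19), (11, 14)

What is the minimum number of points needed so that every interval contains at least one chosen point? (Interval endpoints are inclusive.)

Process intervals by earliest right end; each time one isn't hit yet, stab at its right endpoint.
Sorted: [1,2] [2,4] [11,13] [11,14] [18,19] [20,22]
{[1,2],[2,4]} hit by 2; {[11,13],[11,14]} hit by 13; {[18,19]} hit by 19; {[20,22]} hit by 22.
Points: 2, 13, 19, 22 (4 total).

4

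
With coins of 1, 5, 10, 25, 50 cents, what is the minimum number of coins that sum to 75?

Greedy: take as many of the largest coin as possible, then repeat with the remainder.
75 − 1×50→25 − 1×25→0
Total coins = 1 + 1 = 2

2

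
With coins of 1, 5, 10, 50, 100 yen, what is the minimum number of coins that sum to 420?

Greedy: take as many of the largest coin as possible, then repeat with the remainder.
420 = 4×100 + 2×10
Total coins = 4 + 2 = 6

6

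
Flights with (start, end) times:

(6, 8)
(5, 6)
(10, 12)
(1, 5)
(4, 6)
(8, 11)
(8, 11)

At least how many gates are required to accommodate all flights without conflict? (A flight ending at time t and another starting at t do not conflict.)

Count concurrent intervals with a sweep; the peak is the room count.
starts: [1, 4, 5, 6, 8, 8, 10]
ends:   [5, 6, 6, 8, 11, 11, 12]
s1→1 s4→2 e5→1 s5→2 e6→1 e6→0 s6→1 e8→0 s8→1 s8→2 s10→3  — peak 3.

3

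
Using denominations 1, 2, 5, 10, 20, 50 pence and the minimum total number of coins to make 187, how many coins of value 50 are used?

3

Greedy: take as many of the largest coin as possible, then repeat with the remainder.
187 = 3×50 + 1×20 + 1×10 + 1×5 + 1×2
Count of 50: 3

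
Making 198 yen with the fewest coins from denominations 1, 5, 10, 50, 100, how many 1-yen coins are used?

Use the largest denomination that fits, subtract, and repeat.
198 = 1×100 + 1×50 + 4×10 + 1×5 + 3×1
Count of 1: 3

3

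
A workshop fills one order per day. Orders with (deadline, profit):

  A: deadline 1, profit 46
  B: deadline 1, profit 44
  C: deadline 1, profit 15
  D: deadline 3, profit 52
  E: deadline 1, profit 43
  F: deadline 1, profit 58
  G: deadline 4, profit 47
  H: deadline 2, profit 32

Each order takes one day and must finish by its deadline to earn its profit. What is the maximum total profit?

189

Sort by profit descending; place each in the latest free slot ≤ its deadline.
By profit: F(d1,58), D(d3,52), G(d4,47), A(d1,46), B(d1,44), E(d1,43), H(d2,32), C(d1,15)
F→slot 1; D→slot 3; G→slot 4; A skipped; B skipped; E skipped; H→slot 2; C skipped.
Profit = 58 + 32 + 52 + 47 = 189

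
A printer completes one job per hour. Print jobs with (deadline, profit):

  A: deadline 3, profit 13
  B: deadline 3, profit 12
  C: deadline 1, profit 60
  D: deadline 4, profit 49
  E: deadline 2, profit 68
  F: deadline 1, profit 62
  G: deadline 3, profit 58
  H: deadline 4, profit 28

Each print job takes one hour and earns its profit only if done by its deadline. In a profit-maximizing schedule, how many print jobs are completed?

4

Take jobs in profit order; each goes to the latest open slot no later than its deadline.
Profit order: E=68 F=62 C=60 G=58 D=49 H=28 A=13 B=12
Assign: E→slot 2, F→slot 1, C skipped, G→slot 3, D→slot 4, H skipped, A skipped, B skipped.
Slots: [1:F] [2:E] [3:G] [4:D]
4 of 8 scheduled.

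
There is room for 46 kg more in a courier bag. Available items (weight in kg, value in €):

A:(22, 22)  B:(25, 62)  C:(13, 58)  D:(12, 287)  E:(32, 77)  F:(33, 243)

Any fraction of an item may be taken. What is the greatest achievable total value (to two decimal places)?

534.46

Sort by value per unit weight and fill in that order.
Ratios (sorted): D 23.92, F 7.36, C 4.46, B 2.48, E 2.41, A 1.00
take D (12 @ 287); take F (33 @ 243); take 1/13 of C → 4.46. Capacity used 46/46.
Total value = 534.46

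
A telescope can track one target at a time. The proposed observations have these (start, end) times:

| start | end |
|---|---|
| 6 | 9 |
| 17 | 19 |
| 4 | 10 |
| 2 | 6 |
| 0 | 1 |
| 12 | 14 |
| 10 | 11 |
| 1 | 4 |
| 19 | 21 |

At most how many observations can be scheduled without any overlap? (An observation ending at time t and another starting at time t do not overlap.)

7

By end time: (0,1), (1,4), (2,6), (6,9), (4,10), (10,11), (12,14), (17,19), (19,21).
Pick (0,1); next start ≥ 1 → (1,4); next start ≥ 4 → (6,9); next start ≥ 9 → (10,11); next start ≥ 11 → (12,14); next start ≥ 14 → (17,19); next start ≥ 19 → (19,21).
Selected 7 observations.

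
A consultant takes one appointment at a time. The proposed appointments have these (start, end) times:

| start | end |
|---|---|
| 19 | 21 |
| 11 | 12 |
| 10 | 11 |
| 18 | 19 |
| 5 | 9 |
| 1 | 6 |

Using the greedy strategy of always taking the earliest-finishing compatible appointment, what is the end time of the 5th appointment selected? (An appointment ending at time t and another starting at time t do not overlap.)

21

Greedy by earliest finish: after sorting by end time, pick each interval compatible with the last pick.
By end time: (1,6), (5,9), (10,11), (11,12), (18,19), (19,21).
Pick (1,6); next start ≥ 6 → (10,11); next start ≥ 11 → (11,12); next start ≥ 12 → (18,19); next start ≥ 19 → (19,21).
Selected: (1,6) (10,11) (11,12) (18,19) (19,21)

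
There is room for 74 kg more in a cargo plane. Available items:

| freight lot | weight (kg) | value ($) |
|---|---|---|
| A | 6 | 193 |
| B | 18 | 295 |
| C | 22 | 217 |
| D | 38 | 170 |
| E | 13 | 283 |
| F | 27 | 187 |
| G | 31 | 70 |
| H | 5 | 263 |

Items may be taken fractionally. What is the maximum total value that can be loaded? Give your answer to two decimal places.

1320.26

Sort by value per unit weight and fill in that order.
Order: H (263/5=52.60) > A (193/6=32.17) > E (283/13=21.77) > B (295/18=16.39) > C (217/22=9.86) > F (187/27=6.93) > D (170/38=4.47) > G (70/31=2.26)
Fill: take H (5 @ 263) → take A (6 @ 193) → take E (13 @ 283) → take B (18 @ 295) → take C (22 @ 217) → take 10/27 of F → 69.26; 74/74 used.
Total value = 1320.26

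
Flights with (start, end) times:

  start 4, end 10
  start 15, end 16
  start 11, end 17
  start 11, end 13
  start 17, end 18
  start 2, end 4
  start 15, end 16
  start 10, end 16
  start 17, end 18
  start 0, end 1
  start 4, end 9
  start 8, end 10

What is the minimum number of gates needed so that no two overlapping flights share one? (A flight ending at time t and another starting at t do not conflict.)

Count concurrent intervals with a sweep; the peak is the room count.
Events (time:±→running): 0:+→1 1:-→0 2:+→1 4:-→0 4:+→1 4:+→2 8:+→3 9:-→2 10:-→1 10:-→0 10:+→1 11:+→2 11:+→3 13:-→2 15:+→3 15:+→4 … peak 4.

4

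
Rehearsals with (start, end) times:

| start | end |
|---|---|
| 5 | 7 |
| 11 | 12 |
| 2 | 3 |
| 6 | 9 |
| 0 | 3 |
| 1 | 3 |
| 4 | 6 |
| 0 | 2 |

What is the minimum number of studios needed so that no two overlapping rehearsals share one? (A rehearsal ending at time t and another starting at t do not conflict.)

3

Events (time:±→running): 0:+→1 0:+→2 1:+→3 … peak 3.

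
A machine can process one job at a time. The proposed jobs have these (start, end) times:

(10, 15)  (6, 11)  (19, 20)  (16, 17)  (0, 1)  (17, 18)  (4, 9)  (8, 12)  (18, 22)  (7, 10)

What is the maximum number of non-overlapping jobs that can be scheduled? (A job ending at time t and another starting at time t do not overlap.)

Sorted by end: (0,1)  (4,9)  (7,10)  (6,11)  (8,12)  (10,15)  (16,17)  (17,18)  (19,20)  (18,22)
take (0,1); take (4,9); skip (6,11); skip (8,12); take (10,15); take (16,17); take (17,18); take (19,20).
Selected 6 jobs.

6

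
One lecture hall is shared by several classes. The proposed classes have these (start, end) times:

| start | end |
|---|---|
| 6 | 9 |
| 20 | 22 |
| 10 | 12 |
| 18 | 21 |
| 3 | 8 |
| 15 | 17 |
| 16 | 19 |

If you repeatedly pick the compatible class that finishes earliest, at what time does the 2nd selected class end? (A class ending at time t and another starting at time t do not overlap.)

Greedy by earliest finish: after sorting by end time, pick each interval compatible with the last pick.
Sorted by end: (3,8)  (6,9)  (10,12)  (15,17)  (16,19)  (18,21)  (20,22)
take (3,8); take (10,12); take (15,17); take (18,21); skip (20,22).
Selected: (3,8) (10,12) (15,17) (18,21)

12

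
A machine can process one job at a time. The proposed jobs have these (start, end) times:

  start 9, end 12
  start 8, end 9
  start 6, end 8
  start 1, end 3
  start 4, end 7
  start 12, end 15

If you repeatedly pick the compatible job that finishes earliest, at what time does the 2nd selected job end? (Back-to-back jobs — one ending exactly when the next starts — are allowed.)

7

Greedy by earliest finish: after sorting by end time, pick each interval compatible with the last pick.
Sorted by end: (1,3)  (4,7)  (6,8)  (8,9)  (9,12)  (12,15)
take (1,3); take (4,7); take (8,9); take (9,12); take (12,15).
Selected: (1,3) (4,7) (8,9) (9,12) (12,15)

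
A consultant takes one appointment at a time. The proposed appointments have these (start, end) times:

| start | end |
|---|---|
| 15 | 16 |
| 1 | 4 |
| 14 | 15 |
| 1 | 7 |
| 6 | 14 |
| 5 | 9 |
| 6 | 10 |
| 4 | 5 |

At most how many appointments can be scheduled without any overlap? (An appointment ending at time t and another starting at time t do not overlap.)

Sort by end time and greedily take each interval whose start is ≥ the last chosen end.
By end time: (1,4), (4,5), (1,7), (5,9), (6,10), (6,14), (14,15), (15,16).
Pick (1,4); next start ≥ 4 → (4,5); next start ≥ 5 → (5,9); next start ≥ 9 → (14,15); next start ≥ 15 → (15,16).
Selected 5 appointments.

5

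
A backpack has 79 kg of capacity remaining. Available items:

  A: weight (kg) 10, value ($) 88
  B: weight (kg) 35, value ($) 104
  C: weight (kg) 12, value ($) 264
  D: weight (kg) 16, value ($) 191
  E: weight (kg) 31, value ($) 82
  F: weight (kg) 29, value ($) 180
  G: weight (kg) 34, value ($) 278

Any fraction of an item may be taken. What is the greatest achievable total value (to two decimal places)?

864.45

Greedy by value/weight ratio, highest first.
Order: C (264/12=22.00) > D (191/16=11.94) > A (88/10=8.80) > G (278/34=8.18) > F (180/29=6.21) > B (104/35=2.97) > E (82/31=2.65)
Fill: take C (12 @ 264) → take D (16 @ 191) → take A (10 @ 88) → take G (34 @ 278) → take 7/29 of F → 43.45; 79/79 used.
Total value = 864.45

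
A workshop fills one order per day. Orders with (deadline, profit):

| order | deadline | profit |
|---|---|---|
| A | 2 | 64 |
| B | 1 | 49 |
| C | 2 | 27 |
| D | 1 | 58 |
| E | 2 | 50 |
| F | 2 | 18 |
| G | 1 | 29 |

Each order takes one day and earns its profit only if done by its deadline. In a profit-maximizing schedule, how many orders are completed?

Profit order: A=64 D=58 E=50 B=49 G=29 C=27 F=18
Assign: A→slot 2, D→slot 1, E skipped, B skipped, G skipped, C skipped, F skipped.
Slots: [1:D] [2:A]
2 of 7 scheduled.

2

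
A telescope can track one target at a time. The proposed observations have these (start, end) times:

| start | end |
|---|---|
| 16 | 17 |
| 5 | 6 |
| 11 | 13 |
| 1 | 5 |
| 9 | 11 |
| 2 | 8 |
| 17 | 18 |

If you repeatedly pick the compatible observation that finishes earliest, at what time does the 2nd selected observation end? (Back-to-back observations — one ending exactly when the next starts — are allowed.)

6

Greedy by earliest finish: after sorting by end time, pick each interval compatible with the last pick.
Sorted by end: (1,5)  (5,6)  (2,8)  (9,11)  (11,13)  (16,17)  (17,18)
take (1,5); take (5,6); take (9,11); take (11,13); take (16,17); take (17,18).
Selected: (1,5) (5,6) (9,11) (11,13) (16,17) (17,18)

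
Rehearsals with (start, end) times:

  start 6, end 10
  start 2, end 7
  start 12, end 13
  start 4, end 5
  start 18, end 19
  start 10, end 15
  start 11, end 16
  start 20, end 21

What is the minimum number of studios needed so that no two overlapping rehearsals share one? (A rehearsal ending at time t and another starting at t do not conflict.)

3

starts: [2, 4, 6, 10, 11, 12, 18, 20]
ends:   [5, 7, 10, 13, 15, 16, 19, 21]
s2→1 s4→2 e5→1 s6→2 e7→1 e10→0 s10→1 s11→2 s12→3  — peak 3.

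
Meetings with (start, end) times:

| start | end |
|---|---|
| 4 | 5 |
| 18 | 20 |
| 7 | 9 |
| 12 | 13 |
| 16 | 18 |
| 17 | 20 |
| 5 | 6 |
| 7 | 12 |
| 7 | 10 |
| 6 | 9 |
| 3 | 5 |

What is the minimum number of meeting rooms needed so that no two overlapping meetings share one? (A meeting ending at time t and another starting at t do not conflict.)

Events (time:±→running): 3:+→1 4:+→2 5:-→1 5:-→0 5:+→1 6:-→0 6:+→1 7:+→2 7:+→3 7:+→4 … peak 4.

4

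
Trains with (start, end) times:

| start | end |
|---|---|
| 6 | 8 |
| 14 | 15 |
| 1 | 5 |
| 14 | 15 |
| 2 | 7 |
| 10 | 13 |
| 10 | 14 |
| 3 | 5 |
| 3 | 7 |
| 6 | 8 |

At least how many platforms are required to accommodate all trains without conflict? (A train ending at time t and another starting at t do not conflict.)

4

Count concurrent intervals with a sweep; the peak is the room count.
starts: [1, 2, 3, 3, 6, 6, 10, 10, 14, 14]
ends:   [5, 5, 7, 7, 8, 8, 13, 14, 15, 15]
s1→1 s2→2 s3→3 s3→4  — peak 4.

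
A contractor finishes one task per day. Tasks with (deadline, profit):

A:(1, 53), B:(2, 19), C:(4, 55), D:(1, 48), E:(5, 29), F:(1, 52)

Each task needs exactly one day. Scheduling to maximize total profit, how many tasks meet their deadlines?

By profit: C(d4,55), A(d1,53), F(d1,52), D(d1,48), E(d5,29), B(d2,19)
C→slot 4; A→slot 1; F skipped; D skipped; E→slot 5; B→slot 2.
4 of 6 scheduled.

4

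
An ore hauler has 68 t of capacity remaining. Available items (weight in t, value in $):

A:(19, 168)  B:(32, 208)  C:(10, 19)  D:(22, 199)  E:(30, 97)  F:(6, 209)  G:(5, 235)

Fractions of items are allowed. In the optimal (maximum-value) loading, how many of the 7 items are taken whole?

4

Greedy by value/weight ratio, highest first.
Order: G (235/5=47.00) > F (209/6=34.83) > D (199/22=9.05) > A (168/19=8.84) > B (208/32=6.50) > E (97/30=3.23) > C (19/10=1.90)
Fill: take G (5 @ 235) → take F (6 @ 209) → take D (22 @ 199) → take A (19 @ 168) → take 16/32 of B → 104.00; 68/68 used.
4 item(s) taken whole; one partial (take 16/32 of B).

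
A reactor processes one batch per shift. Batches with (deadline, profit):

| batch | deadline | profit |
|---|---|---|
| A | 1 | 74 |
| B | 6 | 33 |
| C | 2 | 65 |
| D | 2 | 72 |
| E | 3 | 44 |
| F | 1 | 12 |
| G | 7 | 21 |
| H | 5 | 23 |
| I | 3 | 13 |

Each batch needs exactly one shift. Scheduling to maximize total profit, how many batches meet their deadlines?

By profit: A(d1,74), D(d2,72), C(d2,65), E(d3,44), B(d6,33), H(d5,23), G(d7,21), I(d3,13), F(d1,12)
A→slot 1; D→slot 2; C skipped; E→slot 3; B→slot 6; H→slot 5; G→slot 7; I skipped; F skipped.
6 of 9 scheduled.

6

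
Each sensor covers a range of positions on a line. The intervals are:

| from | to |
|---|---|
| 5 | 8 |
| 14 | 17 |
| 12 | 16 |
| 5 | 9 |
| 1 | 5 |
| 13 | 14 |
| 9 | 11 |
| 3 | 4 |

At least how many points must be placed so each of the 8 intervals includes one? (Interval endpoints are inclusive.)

Process intervals by earliest right end; each time one isn't hit yet, stab at its right endpoint.
Sorted: [3,4] [1,5] [5,8] [5,9] [9,11] [13,14] [12,16] [14,17]
{[3,4],[1,5]} hit by 4; {[5,8],[5,9]} hit by 8; {[9,11]} hit by 11; {[13,14],[12,16],[14,17]} hit by 14.
Points: 4, 8, 11, 14 (4 total).

4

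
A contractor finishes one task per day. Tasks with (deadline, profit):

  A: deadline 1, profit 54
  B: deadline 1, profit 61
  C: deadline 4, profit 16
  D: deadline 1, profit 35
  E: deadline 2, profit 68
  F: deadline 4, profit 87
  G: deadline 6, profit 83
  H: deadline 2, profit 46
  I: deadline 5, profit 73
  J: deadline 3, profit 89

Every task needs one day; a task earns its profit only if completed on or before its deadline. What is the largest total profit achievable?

Take jobs in profit order; each goes to the latest open slot no later than its deadline.
Profit order: J=89 F=87 G=83 I=73 E=68 B=61 A=54 H=46 D=35 C=16
Assign: J→slot 3, F→slot 4, G→slot 6, I→slot 5, E→slot 2, B→slot 1, A skipped, H skipped, D skipped, C skipped.
Slots: [1:B] [2:E] [3:J] [4:F] [5:I] [6:G]
Profit = 61 + 68 + 89 + 87 + 73 + 83 = 461

461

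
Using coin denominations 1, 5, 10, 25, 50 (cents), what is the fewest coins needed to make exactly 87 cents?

Greedy: take as many of the largest coin as possible, then repeat with the remainder.
87 = 1×50 + 1×25 + 1×10 + 2×1
Total coins = 1 + 1 + 1 + 2 = 5

5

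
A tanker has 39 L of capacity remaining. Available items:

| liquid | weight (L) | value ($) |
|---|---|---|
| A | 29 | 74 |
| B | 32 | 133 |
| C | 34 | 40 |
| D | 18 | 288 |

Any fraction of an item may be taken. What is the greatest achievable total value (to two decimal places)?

Greedy by value/weight ratio, highest first.
Order: D (288/18=16.00) > B (133/32=4.16) > A (74/29=2.55) > C (40/34=1.18)
Fill: take D (18 @ 288) → take 21/32 of B → 87.28; 39/39 used.
Total value = 375.28

375.28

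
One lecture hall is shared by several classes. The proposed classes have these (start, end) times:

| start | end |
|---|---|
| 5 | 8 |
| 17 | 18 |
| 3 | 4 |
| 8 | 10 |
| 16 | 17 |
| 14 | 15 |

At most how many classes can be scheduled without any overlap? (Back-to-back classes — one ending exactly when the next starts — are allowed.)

Greedy by earliest finish: after sorting by end time, pick each interval compatible with the last pick.
By end time: (3,4), (5,8), (8,10), (14,15), (16,17), (17,18).
Pick (3,4); next start ≥ 4 → (5,8); next start ≥ 8 → (8,10); next start ≥ 10 → (14,15); next start ≥ 15 → (16,17); next start ≥ 17 → (17,18).
Selected 6 classes.

6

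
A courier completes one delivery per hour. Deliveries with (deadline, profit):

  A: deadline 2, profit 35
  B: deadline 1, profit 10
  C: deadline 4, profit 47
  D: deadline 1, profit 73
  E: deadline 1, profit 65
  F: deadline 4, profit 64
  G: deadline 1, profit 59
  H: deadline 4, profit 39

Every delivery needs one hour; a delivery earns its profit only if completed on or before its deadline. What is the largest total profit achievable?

Profit order: D=73 E=65 F=64 G=59 C=47 H=39 A=35 B=10
Assign: D→slot 1, E skipped, F→slot 4, G skipped, C→slot 3, H→slot 2, A skipped, B skipped.
Slots: [1:D] [2:H] [3:C] [4:F]
Profit = 73 + 39 + 47 + 64 = 223

223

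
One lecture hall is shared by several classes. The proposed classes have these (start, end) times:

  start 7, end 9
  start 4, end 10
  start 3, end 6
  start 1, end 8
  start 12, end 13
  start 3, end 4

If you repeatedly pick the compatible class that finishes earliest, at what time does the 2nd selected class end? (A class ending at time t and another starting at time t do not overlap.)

9

Order by finish time; keep every interval that doesn't clash with the previous kept one.
Sorted by end: (3,4)  (3,6)  (1,8)  (7,9)  (4,10)  (12,13)
take (3,4); skip (3,6); take (7,9); take (12,13).
Selected: (3,4) (7,9) (12,13)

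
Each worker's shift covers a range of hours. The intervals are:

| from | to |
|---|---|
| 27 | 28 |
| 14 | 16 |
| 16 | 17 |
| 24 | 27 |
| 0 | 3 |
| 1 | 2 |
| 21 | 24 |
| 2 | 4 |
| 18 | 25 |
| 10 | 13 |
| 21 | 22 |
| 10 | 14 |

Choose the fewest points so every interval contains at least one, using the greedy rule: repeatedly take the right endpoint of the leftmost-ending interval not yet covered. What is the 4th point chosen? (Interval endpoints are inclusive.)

22

Sort by right endpoint; whenever an interval is uncovered, place a point at its right end.
Sorted: [1,2] [0,3] [2,4] [10,13] [10,14] [14,16] [16,17] [21,22] [21,24] [18,25] [24,27] [27,28]
{[1,2],[0,3],[2,4]} hit by 2; {[10,13],[10,14]} hit by 13; {[14,16],[16,17]} hit by 16; {[21,22],[21,24],[18,25]} hit by 22; {[24,27],[27,28]} hit by 27.
Points: 2, 13, 16, 22, 27 (5 total).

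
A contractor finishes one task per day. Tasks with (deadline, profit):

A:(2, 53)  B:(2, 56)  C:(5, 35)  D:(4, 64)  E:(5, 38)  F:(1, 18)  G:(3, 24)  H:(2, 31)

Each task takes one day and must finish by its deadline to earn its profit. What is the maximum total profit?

246

Sort by profit descending; place each in the latest free slot ≤ its deadline.
By profit: D(d4,64), B(d2,56), A(d2,53), E(d5,38), C(d5,35), H(d2,31), G(d3,24), F(d1,18)
D→slot 4; B→slot 2; A→slot 1; E→slot 5; C→slot 3; H skipped; G skipped; F skipped.
Profit = 53 + 56 + 35 + 64 + 38 = 246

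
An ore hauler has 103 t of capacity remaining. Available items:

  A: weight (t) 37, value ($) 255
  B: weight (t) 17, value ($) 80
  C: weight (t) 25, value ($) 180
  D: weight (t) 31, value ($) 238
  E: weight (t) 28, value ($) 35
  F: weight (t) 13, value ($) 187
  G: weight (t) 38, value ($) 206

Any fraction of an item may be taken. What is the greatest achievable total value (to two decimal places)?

839.32

Greedy by value/weight ratio, highest first.
Ratios (sorted): F 14.38, D 7.68, C 7.20, A 6.89, G 5.42, B 4.71, E 1.25
take F (13 @ 187); take D (31 @ 238); take C (25 @ 180); take 34/37 of A → 234.32. Capacity used 103/103.
Total value = 839.32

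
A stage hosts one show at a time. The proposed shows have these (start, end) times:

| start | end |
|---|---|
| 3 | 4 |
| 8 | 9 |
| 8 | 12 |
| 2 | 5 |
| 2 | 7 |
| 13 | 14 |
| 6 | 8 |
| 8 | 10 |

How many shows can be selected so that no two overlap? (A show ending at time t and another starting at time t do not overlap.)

Sort by end time and greedily take each interval whose start is ≥ the last chosen end.
By end time: (3,4), (2,5), (2,7), (6,8), (8,9), (8,10), (8,12), (13,14).
Pick (3,4); next start ≥ 4 → (6,8); next start ≥ 8 → (8,9); next start ≥ 9 → (13,14).
Selected 4 shows.

4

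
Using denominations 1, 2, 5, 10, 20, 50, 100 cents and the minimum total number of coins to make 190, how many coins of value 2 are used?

0

190 = 1×100 + 1×50 + 2×20
Count of 2: 0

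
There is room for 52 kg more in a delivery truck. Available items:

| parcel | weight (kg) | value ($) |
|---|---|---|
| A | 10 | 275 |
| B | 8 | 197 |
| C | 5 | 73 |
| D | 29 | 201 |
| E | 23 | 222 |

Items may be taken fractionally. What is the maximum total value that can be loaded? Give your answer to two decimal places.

Ratios (sorted): A 27.50, B 24.62, C 14.60, E 9.65, D 6.93
take A (10 @ 275); take B (8 @ 197); take C (5 @ 73); take E (23 @ 222); take 6/29 of D → 41.59. Capacity used 52/52.
Total value = 808.59

808.59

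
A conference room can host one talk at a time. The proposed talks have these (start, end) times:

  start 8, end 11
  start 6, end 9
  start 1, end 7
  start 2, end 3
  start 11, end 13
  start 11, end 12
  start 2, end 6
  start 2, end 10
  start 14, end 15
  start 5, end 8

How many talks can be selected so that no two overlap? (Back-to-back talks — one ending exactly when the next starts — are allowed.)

5

Sorted by end: (2,3)  (2,6)  (1,7)  (5,8)  (6,9)  (2,10)  (8,11)  (11,12)  (11,13)  (14,15)
take (2,3); skip (1,7); take (5,8); skip (6,9); take (8,11); take (11,12); skip (11,13); take (14,15).
Selected 5 talks.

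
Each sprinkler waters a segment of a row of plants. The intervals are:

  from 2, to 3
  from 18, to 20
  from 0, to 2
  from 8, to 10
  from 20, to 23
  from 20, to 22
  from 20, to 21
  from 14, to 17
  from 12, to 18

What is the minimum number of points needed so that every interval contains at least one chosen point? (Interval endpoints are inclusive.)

4

Process intervals by earliest right end; each time one isn't hit yet, stab at its right endpoint.
By right end: [0,2]  [2,3]  [8,10]  [14,17]  [12,18]  [18,20]  [20,21]  [20,22]  [20,23]
[0,2] uncovered → point at 2; [8,10] uncovered → point at 10; [14,17] uncovered → point at 17; [18,20] uncovered → point at 20.
Points: 2, 10, 17, 20 (4 total).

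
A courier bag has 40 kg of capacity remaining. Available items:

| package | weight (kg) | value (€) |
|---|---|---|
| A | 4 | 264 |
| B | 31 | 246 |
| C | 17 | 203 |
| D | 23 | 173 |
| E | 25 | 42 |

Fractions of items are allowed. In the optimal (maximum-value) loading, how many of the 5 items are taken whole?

Order: A (264/4=66.00) > C (203/17=11.94) > B (246/31=7.94) > D (173/23=7.52) > E (42/25=1.68)
Fill: take A (4 @ 264) → take C (17 @ 203) → take 19/31 of B → 150.77; 40/40 used.
2 item(s) taken whole; one partial (take 19/31 of B).

2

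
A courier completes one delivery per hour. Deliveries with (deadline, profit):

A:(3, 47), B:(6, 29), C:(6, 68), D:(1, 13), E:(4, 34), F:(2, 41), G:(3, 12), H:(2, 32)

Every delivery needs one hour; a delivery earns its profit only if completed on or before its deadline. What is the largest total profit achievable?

Profit order: C=68 A=47 F=41 E=34 H=32 B=29 D=13 G=12
Assign: C→slot 6, A→slot 3, F→slot 2, E→slot 4, H→slot 1, B→slot 5, D skipped, G skipped.
Slots: [1:H] [2:F] [3:A] [4:E] [5:B] [6:C]
Profit = 32 + 41 + 47 + 34 + 29 + 68 = 251

251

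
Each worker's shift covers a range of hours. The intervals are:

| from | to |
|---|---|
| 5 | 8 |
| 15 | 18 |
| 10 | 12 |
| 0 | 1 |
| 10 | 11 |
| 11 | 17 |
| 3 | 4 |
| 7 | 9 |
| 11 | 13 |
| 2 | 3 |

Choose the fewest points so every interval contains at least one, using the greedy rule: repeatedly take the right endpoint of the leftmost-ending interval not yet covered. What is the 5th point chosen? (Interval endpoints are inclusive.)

18

By right end: [0,1]  [2,3]  [3,4]  [5,8]  [7,9]  [10,11]  [10,12]  [11,13]  [11,17]  [15,18]
[0,1] uncovered → point at 1; [2,3] uncovered → point at 3; [5,8] uncovered → point at 8; [10,11] uncovered → point at 11; [15,18] uncovered → point at 18.
Points: 1, 3, 8, 11, 18 (5 total).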